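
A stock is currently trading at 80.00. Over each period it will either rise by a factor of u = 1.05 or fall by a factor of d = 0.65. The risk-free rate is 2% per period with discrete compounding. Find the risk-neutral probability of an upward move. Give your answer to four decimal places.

Risk-neutral probability p = (1 + 0.02 − 0.65)/(1.05 − 0.65) = 0.3700/0.4000 = 0.9250

p = 0.9250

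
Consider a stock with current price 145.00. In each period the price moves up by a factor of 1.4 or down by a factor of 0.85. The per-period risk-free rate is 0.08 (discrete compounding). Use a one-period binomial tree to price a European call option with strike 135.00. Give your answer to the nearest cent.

26.33

Risk-neutral probability p = (1 + 0.08 − 0.85)/(1.4 − 0.85) = 0.2300/0.5500 = 0.4182
Terminal stock prices: S_u = 203, S_d = 123.2
Terminal payoffs (S − K): max(68, 0) = 68, max(-11.75, 0) = 0
Node 0 (S = 145): V_0 = 1/1.08·[0.4182·68.0000 + 0.5818·0.0000] = 26.3300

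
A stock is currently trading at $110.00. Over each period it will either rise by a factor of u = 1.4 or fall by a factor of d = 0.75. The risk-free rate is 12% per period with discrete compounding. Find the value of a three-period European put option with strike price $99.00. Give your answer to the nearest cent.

Risk-neutral probability p = (1 + 0.12 − 0.75)/(1.4 − 0.75) = 0.3700/0.6500 = 0.5692
Terminal stock prices: S_uuu = 301.8, S_uud = 161.7, S_udd = 86.62, S_ddd = 46.41
Terminal payoffs (K − S): max(-202.8, 0) = 0, max(-62.7, 0) = 0, max(12.38, 0) = 12.38, max(52.59, 0) = 52.59
Node uu (S = 215.6): V_uu = 1/1.12·[0.5692·0.0000 + 0.4308·0.0000] = 0.0000
Node ud (S = 115.5): V_ud = 1/1.12·[0.5692·0.0000 + 0.4308·12.3750] = 4.7596
Node dd (S = 61.88): V_dd = 1/1.12·[0.5692·12.3750 + 0.4308·52.5938] = 26.5179
Node u (S = 154): V_u = 1/1.12·[0.5692·0.0000 + 0.4308·4.7596] = 1.8306
Node d (S = 82.5): V_d = 1/1.12·[0.5692·4.7596 + 0.4308·26.5179] = 12.6182
Node 0 (S = 110): V_0 = 1/1.12·[0.5692·1.8306 + 0.4308·12.6182] = 5.7836

$5.78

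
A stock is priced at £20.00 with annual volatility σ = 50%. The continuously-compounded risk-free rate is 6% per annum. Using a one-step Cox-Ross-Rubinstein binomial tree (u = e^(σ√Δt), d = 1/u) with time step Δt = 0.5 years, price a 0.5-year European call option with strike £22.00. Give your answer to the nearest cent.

CRR parameters: u = e^(σ√Δt) = e^(0.5·√0.5) = 1.4241, d = 1/u = 0.7022
Per-period rate: rΔt = 0.06·0.5 = 0.03, so R = e^0.03 = 1.0305
Risk-neutral probability p = (e^0.03 − 0.7022)/(1.4241 − 0.7022) = 0.3283/0.7219 = 0.4547
Terminal stock prices: S_u = 28.48, S_d = 14.04
Terminal payoffs (S − K): max(6.482, 0) = 6.482, max(-7.956, 0) = 0
Node 0 (S = 20): V_0 = e^(−0.03)·[0.4547·6.4824 + 0.5453·0.0000] = 2.8605

£2.86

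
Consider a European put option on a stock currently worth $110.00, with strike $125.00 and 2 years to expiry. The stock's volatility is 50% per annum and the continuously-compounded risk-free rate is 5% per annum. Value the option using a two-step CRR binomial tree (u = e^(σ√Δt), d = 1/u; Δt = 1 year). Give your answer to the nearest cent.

$31.78

CRR parameters: u = e^(σ√Δt) = e^(0.5·√1) = 1.6487, d = 1/u = 0.6065
Per-period rate: rΔt = 0.05·1 = 0.05, so R = e^0.05 = 1.0513
Risk-neutral probability p = (e^0.05 − 0.6065)/(1.6487 − 0.6065) = 0.4447/1.0422 = 0.4267
Terminal stock prices: S_uu = 299, S_ud = 110, S_dd = 40.47
Terminal payoffs (K − S): max(-174, 0) = 0, max(15, 0) = 15, max(84.53, 0) = 84.53
Node u (S = 181.4): V_u = e^(−0.05)·[0.4267·0.0000 + 0.5733·15.0000] = 8.1796
Node d (S = 66.72): V_d = e^(−0.05)·[0.4267·15.0000 + 0.5733·84.5333] = 52.1853
Node 0 (S = 110): V_0 = e^(−0.05)·[0.4267·8.1796 + 0.5733·52.1853] = 31.7772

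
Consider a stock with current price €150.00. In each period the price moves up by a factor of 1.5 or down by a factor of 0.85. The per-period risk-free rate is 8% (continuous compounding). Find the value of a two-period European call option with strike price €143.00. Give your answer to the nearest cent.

€40.27

Risk-neutral probability p = (e^0.08 − 0.85)/(1.5 − 0.85) = 0.2333/0.6500 = 0.3589
Terminal stock prices: S_uu = 337.5, S_ud = 191.2, S_dd = 108.4
Terminal payoffs (S − K): max(194.5, 0) = 194.5, max(48.25, 0) = 48.25, max(-34.63, 0) = 0
Node u (S = 225): V_u = e^(−0.08)·[0.3589·194.5000 + 0.6411·48.2500] = 92.9944
Node d (S = 127.5): V_d = e^(−0.08)·[0.3589·48.2500 + 0.6411·0.0000] = 15.9857
Node 0 (S = 150): V_0 = e^(−0.08)·[0.3589·92.9944 + 0.6411·15.9857] = 40.2703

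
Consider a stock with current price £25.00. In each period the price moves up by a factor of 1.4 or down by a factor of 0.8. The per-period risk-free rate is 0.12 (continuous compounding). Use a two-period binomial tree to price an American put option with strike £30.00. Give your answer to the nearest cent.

Risk-neutral probability p = (e^0.12 − 0.8)/(1.4 − 0.8) = 0.3275/0.6000 = 0.5458
Terminal stock prices: S_uu = 49, S_ud = 28, S_dd = 16
Terminal payoffs (K − S): max(-19, 0) = 0, max(2, 0) = 2, max(14, 0) = 14
Node u (S = 35): continuation = e^(−0.12)·[0.5458·0.0000 + 0.4542·2.0000] = 0.8056; exercise value = 0.0000 ≤ continuation, so V_u = 0.8056
Node d (S = 20): continuation = e^(−0.12)·[0.5458·2.0000 + 0.4542·14.0000] = 6.6076; exercise value = 10.0000 > continuation, so V_d = 10.0000 (exercise)
Node 0 (S = 25): continuation = e^(−0.12)·[0.5458·0.8056 + 0.4542·10.0000] = 4.4182; exercise value = 5.0000 > continuation, so V_0 = 5.0000 (exercise)

£5.00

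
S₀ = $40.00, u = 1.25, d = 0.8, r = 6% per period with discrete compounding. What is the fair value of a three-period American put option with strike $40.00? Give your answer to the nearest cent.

Risk-neutral probability p = (1 + 0.06 − 0.8)/(1.25 − 0.8) = 0.2600/0.4500 = 0.5778
Terminal stock prices: S_uuu = 78.12, S_uud = 50, S_udd = 32, S_ddd = 20.48
Terminal payoffs (K − S): max(-38.12, 0) = 0, max(-10, 0) = 0, max(8, 0) = 8, max(19.52, 0) = 19.52
Node uu (S = 62.5): continuation = 1/1.06·[0.5778·0.0000 + 0.4222·0.0000] = 0.0000; exercise value = 0.0000 ≤ continuation, so V_uu = 0.0000
Node ud (S = 40): continuation = 1/1.06·[0.5778·0.0000 + 0.4222·8.0000] = 3.1866; exercise value = 0.0000 ≤ continuation, so V_ud = 3.1866
Node dd (S = 25.6): continuation = 1/1.06·[0.5778·8.0000 + 0.4222·19.5200] = 12.1358; exercise value = 14.4000 > continuation, so V_dd = 14.4000 (exercise)
Node u (S = 50): continuation = 1/1.06·[0.5778·0.0000 + 0.4222·3.1866] = 1.2693; exercise value = 0.0000 ≤ continuation, so V_u = 1.2693
Node d (S = 32): continuation = 1/1.06·[0.5778·3.1866 + 0.4222·14.4000] = 7.4728; exercise value = 8.0000 > continuation, so V_d = 8.0000 (exercise)
Node 0 (S = 40): continuation = 1/1.06·[0.5778·1.2693 + 0.4222·8.0000] = 3.8784; exercise value = 0.0000 ≤ continuation, so V_0 = 3.8784

$3.88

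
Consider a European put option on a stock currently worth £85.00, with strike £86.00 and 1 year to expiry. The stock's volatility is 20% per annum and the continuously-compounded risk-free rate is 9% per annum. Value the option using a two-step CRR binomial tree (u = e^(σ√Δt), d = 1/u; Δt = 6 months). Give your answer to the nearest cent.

£3.22

CRR parameters: u = e^(σ√Δt) = e^(0.2·√0.5) = 1.1519, d = 1/u = 0.8681
Per-period rate: rΔt = 0.09·0.5 = 0.045, so R = e^0.045 = 1.0460
Risk-neutral probability p = (e^0.045 − 0.8681)/(1.1519 − 0.8681) = 0.1779/0.2838 = 0.6269
Terminal stock prices: S_uu = 112.8, S_ud = 85, S_dd = 64.06
Terminal payoffs (K − S): max(-26.79, 0) = 0, max(1, 0) = 1, max(21.94, 0) = 21.94
Node u (S = 97.91): V_u = e^(−0.045)·[0.6269·0.0000 + 0.3731·1.0000] = 0.3567
Node d (S = 73.79): V_d = e^(−0.045)·[0.6269·1.0000 + 0.3731·21.9407] = 8.4253
Node 0 (S = 85): V_0 = e^(−0.045)·[0.6269·0.3567 + 0.3731·8.4253] = 3.2190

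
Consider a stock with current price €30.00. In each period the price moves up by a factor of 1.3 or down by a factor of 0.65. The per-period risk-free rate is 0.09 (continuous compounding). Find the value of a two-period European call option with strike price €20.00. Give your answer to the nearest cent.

€13.91

Risk-neutral probability p = (e^0.09 − 0.65)/(1.3 − 0.65) = 0.4442/0.6500 = 0.6833
Terminal stock prices: S_uu = 50.7, S_ud = 25.35, S_dd = 12.68
Terminal payoffs (S − K): max(30.7, 0) = 30.7, max(5.35, 0) = 5.35, max(-7.325, 0) = 0
Node u (S = 39): V_u = e^(−0.09)·[0.6833·30.7000 + 0.3167·5.3500] = 20.7214
Node d (S = 19.5): V_d = e^(−0.09)·[0.6833·5.3500 + 0.3167·0.0000] = 3.3412
Node 0 (S = 30): V_0 = e^(−0.09)·[0.6833·20.7214 + 0.3167·3.3412] = 13.9081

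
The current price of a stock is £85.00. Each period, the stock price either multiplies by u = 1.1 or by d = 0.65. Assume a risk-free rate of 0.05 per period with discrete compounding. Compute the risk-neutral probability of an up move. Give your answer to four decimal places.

p = 0.8889

Risk-neutral probability p = (1 + 0.05 − 0.65)/(1.1 − 0.65) = 0.4000/0.4500 = 0.8889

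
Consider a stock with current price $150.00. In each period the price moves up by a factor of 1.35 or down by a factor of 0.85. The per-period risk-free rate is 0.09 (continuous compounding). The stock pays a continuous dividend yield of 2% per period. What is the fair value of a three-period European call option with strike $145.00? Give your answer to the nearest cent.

$37.48

Per-period risk-free factor R = e^0.09 = 1.0942; dividend-adjusted growth = e^(0.09−0.02) = 1.0725.
Risk-neutral probability p = (1.0725 − 0.85)/(1.35 − 0.85) = 0.2225/0.5000 = 0.4450
Terminal stock prices: S_uuu = 369.1, S_uud = 232.4, S_udd = 146.3, S_ddd = 92.12
Terminal payoffs (S − K): max(224.1, 0) = 224.1, max(87.37, 0) = 87.37, max(1.306, 0) = 1.306, max(-52.88, 0) = 0
Node uu (S = 273.4): V_uu = e^(−0.09)·[0.4450·224.0563 + 0.5550·87.3688] = 135.4418
Node ud (S = 172.1): V_ud = e^(−0.09)·[0.4450·87.3688 + 0.5550·1.3062] = 36.1967
Node dd (S = 108.4): V_dd = e^(−0.09)·[0.4450·1.3062 + 0.5550·0.0000] = 0.5313
Node u (S = 202.5): V_u = e^(−0.09)·[0.4450·135.4418 + 0.5550·36.1967] = 73.4457
Node d (S = 127.5): V_d = e^(−0.09)·[0.4450·36.1967 + 0.5550·0.5313] = 14.9912
Node 0 (S = 150): V_0 = e^(−0.09)·[0.4450·73.4457 + 0.5550·14.9912] = 37.4752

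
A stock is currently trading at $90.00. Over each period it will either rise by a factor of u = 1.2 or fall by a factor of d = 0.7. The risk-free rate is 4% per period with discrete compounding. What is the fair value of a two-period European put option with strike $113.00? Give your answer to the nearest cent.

Risk-neutral probability p = (1 + 0.04 − 0.7)/(1.2 − 0.7) = 0.3400/0.5000 = 0.6800
Terminal stock prices: S_uu = 129.6, S_ud = 75.6, S_dd = 44.1
Terminal payoffs (K − S): max(-16.6, 0) = 0, max(37.4, 0) = 37.4, max(68.9, 0) = 68.9
Node u (S = 108): V_u = 1/1.04·[0.6800·0.0000 + 0.3200·37.4000] = 11.5077
Node d (S = 63): V_d = 1/1.04·[0.6800·37.4000 + 0.3200·68.9000] = 45.6538
Node 0 (S = 90): V_0 = 1/1.04·[0.6800·11.5077 + 0.3200·45.6538] = 21.5716

$21.57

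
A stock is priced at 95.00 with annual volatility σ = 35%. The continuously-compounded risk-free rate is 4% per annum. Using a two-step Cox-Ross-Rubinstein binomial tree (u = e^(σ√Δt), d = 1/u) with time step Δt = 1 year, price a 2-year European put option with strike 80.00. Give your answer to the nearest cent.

8.50

CRR parameters: u = e^(σ√Δt) = e^(0.35·√1) = 1.4191, d = 1/u = 0.7047
Per-period rate: rΔt = 0.04·1 = 0.04, so R = e^0.04 = 1.0408
Risk-neutral probability p = (e^0.04 − 0.7047)/(1.4191 − 0.7047) = 0.3361/0.7144 = 0.4705
Terminal stock prices: S_uu = 191.3, S_ud = 95, S_dd = 47.18
Terminal payoffs (K − S): max(-111.3, 0) = 0, max(-15, 0) = 0, max(32.82, 0) = 32.82
Node u (S = 134.8): V_u = e^(−0.04)·[0.4705·0.0000 + 0.5295·0.0000] = 0.0000
Node d (S = 66.95): V_d = e^(−0.04)·[0.4705·0.0000 + 0.5295·32.8244] = 16.6987
Node 0 (S = 95): V_0 = e^(−0.04)·[0.4705·0.0000 + 0.5295·16.6987] = 8.4951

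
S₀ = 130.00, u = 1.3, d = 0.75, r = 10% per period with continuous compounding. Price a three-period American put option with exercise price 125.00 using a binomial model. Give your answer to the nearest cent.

Risk-neutral probability p = (e^0.1 − 0.75)/(1.3 − 0.75) = 0.3552/0.5500 = 0.6458
Terminal stock prices: S_uuu = 285.6, S_uud = 164.8, S_udd = 95.06, S_ddd = 54.84
Terminal payoffs (K − S): max(-160.6, 0) = 0, max(-39.78, 0) = 0, max(29.94, 0) = 29.94, max(70.16, 0) = 70.16
Node uu (S = 219.7): continuation = e^(−0.1)·[0.6458·0.0000 + 0.3542·0.0000] = 0.0000; exercise value = 0.0000 ≤ continuation, so V_uu = 0.0000
Node ud (S = 126.8): continuation = e^(−0.1)·[0.6458·0.0000 + 0.3542·29.9375] = 9.5957; exercise value = 0.0000 ≤ continuation, so V_ud = 9.5957
Node dd (S = 73.12): continuation = e^(−0.1)·[0.6458·29.9375 + 0.3542·70.1562] = 39.9797; exercise value = 51.8750 > continuation, so V_dd = 51.8750 (exercise)
Node u (S = 169): continuation = e^(−0.1)·[0.6458·0.0000 + 0.3542·9.5957] = 3.0757; exercise value = 0.0000 ≤ continuation, so V_u = 3.0757
Node d (S = 97.5): continuation = e^(−0.1)·[0.6458·9.5957 + 0.3542·51.8750] = 22.2341; exercise value = 27.5000 > continuation, so V_d = 27.5000 (exercise)
Node 0 (S = 130): continuation = e^(−0.1)·[0.6458·3.0757 + 0.3542·27.5000] = 10.6116; exercise value = 0.0000 ≤ continuation, so V_0 = 10.6116

10.61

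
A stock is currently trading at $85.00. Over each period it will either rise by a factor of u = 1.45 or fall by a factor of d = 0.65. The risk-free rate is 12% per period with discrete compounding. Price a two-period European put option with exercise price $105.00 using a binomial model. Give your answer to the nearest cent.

$18.99

Risk-neutral probability p = (1 + 0.12 − 0.65)/(1.45 − 0.65) = 0.4700/0.8000 = 0.5875
Terminal stock prices: S_uu = 178.7, S_ud = 80.11, S_dd = 35.91
Terminal payoffs (K − S): max(-73.71, 0) = 0, max(24.89, 0) = 24.89, max(69.09, 0) = 69.09
Node u (S = 123.2): V_u = 1/1.12·[0.5875·0.0000 + 0.4125·24.8875] = 9.1662
Node d (S = 55.25): V_d = 1/1.12·[0.5875·24.8875 + 0.4125·69.0875] = 38.5000
Node 0 (S = 85): V_0 = 1/1.12·[0.5875·9.1662 + 0.4125·38.5000] = 18.9878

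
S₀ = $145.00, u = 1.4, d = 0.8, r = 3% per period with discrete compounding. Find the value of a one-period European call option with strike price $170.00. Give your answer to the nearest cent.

Risk-neutral probability p = (1 + 0.03 − 0.8)/(1.4 − 0.8) = 0.2300/0.6000 = 0.3833
Terminal stock prices: S_u = 203, S_d = 116
Terminal payoffs (S − K): max(33, 0) = 33, max(-54, 0) = 0
Node 0 (S = 145): V_0 = 1/1.03·[0.3833·33.0000 + 0.6167·0.0000] = 12.2816

$12.28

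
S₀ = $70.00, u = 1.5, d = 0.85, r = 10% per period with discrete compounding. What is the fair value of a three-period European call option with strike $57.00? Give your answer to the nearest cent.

Risk-neutral probability p = (1 + 0.1 − 0.85)/(1.5 − 0.85) = 0.2500/0.6500 = 0.3846
Terminal stock prices: S_uuu = 236.2, S_uud = 133.9, S_udd = 75.86, S_ddd = 42.99
Terminal payoffs (S − K): max(179.2, 0) = 179.2, max(76.88, 0) = 76.88, max(18.86, 0) = 18.86, max(-14.01, 0) = 0
Node uu (S = 157.5): V_uu = 1/1.1·[0.3846·179.2500 + 0.6154·76.8750] = 105.6818
Node ud (S = 89.25): V_ud = 1/1.1·[0.3846·76.8750 + 0.6154·18.8625] = 37.4318
Node dd (S = 50.57): V_dd = 1/1.1·[0.3846·18.8625 + 0.6154·0.0000] = 6.5953
Node u (S = 105): V_u = 1/1.1·[0.3846·105.6818 + 0.6154·37.4318] = 57.8926
Node d (S = 59.5): V_d = 1/1.1·[0.3846·37.4318 + 0.6154·6.5953] = 16.7777
Node 0 (S = 70): V_0 = 1/1.1·[0.3846·57.8926 + 0.6154·16.7777] = 29.6283

$29.63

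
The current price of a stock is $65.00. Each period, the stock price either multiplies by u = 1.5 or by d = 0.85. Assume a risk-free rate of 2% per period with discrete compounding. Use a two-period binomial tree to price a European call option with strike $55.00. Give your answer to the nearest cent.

Risk-neutral probability p = (1 + 0.02 − 0.85)/(1.5 − 0.85) = 0.1700/0.6500 = 0.2615
Terminal stock prices: S_uu = 146.2, S_ud = 82.88, S_dd = 46.96
Terminal payoffs (S − K): max(91.25, 0) = 91.25, max(27.88, 0) = 27.88, max(-8.038, 0) = 0
Node u (S = 97.5): V_u = 1/1.02·[0.2615·91.2500 + 0.7385·27.8750] = 43.5784
Node d (S = 55.25): V_d = 1/1.02·[0.2615·27.8750 + 0.7385·0.0000] = 7.1474
Node 0 (S = 65): V_0 = 1/1.02·[0.2615·43.5784 + 0.7385·7.1474] = 16.3486

$16.35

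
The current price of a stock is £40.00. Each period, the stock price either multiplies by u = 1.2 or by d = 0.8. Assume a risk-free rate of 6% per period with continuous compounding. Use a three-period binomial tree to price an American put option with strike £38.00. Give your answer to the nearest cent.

£2.43

Risk-neutral probability p = (e^0.06 − 0.8)/(1.2 − 0.8) = 0.2618/0.4000 = 0.6546
Terminal stock prices: S_uuu = 69.12, S_uud = 46.08, S_udd = 30.72, S_ddd = 20.48
Terminal payoffs (K − S): max(-31.12, 0) = 0, max(-8.08, 0) = 0, max(7.28, 0) = 7.28, max(17.52, 0) = 17.52
Node uu (S = 57.6): continuation = e^(−0.06)·[0.6546·0.0000 + 0.3454·0.0000] = 0.0000; exercise value = 0.0000 ≤ continuation, so V_uu = 0.0000
Node ud (S = 38.4): continuation = e^(−0.06)·[0.6546·0.0000 + 0.3454·7.2800] = 2.3681; exercise value = 0.0000 ≤ continuation, so V_ud = 2.3681
Node dd (S = 25.6): continuation = e^(−0.06)·[0.6546·7.2800 + 0.3454·17.5200] = 10.1871; exercise value = 12.4000 > continuation, so V_dd = 12.4000 (exercise)
Node u (S = 48): continuation = e^(−0.06)·[0.6546·0.0000 + 0.3454·2.3681] = 0.7703; exercise value = 0.0000 ≤ continuation, so V_u = 0.7703
Node d (S = 32): continuation = e^(−0.06)·[0.6546·2.3681 + 0.3454·12.4000] = 5.4935; exercise value = 6.0000 > continuation, so V_d = 6.0000 (exercise)
Node 0 (S = 40): continuation = e^(−0.06)·[0.6546·0.7703 + 0.3454·6.0000] = 2.4267; exercise value = 0.0000 ≤ continuation, so V_0 = 2.4267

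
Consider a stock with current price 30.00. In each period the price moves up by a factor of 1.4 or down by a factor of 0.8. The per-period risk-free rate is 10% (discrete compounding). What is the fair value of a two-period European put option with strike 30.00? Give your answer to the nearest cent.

2.23

Risk-neutral probability p = (1 + 0.1 − 0.8)/(1.4 − 0.8) = 0.3000/0.6000 = 0.5000
Terminal stock prices: S_uu = 58.8, S_ud = 33.6, S_dd = 19.2
Terminal payoffs (K − S): max(-28.8, 0) = 0, max(-3.6, 0) = 0, max(10.8, 0) = 10.8
Node u (S = 42): V_u = 1/1.1·[0.5000·0.0000 + 0.5000·0.0000] = 0.0000
Node d (S = 24): V_d = 1/1.1·[0.5000·0.0000 + 0.5000·10.8000] = 4.9091
Node 0 (S = 30): V_0 = 1/1.1·[0.5000·0.0000 + 0.5000·4.9091] = 2.2314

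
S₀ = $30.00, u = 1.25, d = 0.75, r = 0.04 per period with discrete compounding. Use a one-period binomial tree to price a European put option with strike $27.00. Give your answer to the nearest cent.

Risk-neutral probability p = (1 + 0.04 − 0.75)/(1.25 − 0.75) = 0.2900/0.5000 = 0.5800
Terminal stock prices: S_u = 37.5, S_d = 22.5
Terminal payoffs (K − S): max(-10.5, 0) = 0, max(4.5, 0) = 4.5
Node 0 (S = 30): V_0 = 1/1.04·[0.5800·0.0000 + 0.4200·4.5000] = 1.8173

$1.82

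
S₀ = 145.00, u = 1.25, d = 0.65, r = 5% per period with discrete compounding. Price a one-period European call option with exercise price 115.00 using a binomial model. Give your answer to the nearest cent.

42.06

Risk-neutral probability p = (1 + 0.05 − 0.65)/(1.25 − 0.65) = 0.4000/0.6000 = 0.6667
Terminal stock prices: S_u = 181.2, S_d = 94.25
Terminal payoffs (S − K): max(66.25, 0) = 66.25, max(-20.75, 0) = 0
Node 0 (S = 145): V_0 = 1/1.05·[0.6667·66.2500 + 0.3333·0.0000] = 42.0635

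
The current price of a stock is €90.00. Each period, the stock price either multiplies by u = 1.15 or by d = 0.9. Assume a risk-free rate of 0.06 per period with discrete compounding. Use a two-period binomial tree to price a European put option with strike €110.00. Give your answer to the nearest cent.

€11.19

Risk-neutral probability p = (1 + 0.06 − 0.9)/(1.15 − 0.9) = 0.1600/0.2500 = 0.6400
Terminal stock prices: S_uu = 119, S_ud = 93.15, S_dd = 72.9
Terminal payoffs (K − S): max(-9.025, 0) = 0, max(16.85, 0) = 16.85, max(37.1, 0) = 37.1
Node u (S = 103.5): V_u = 1/1.06·[0.6400·0.0000 + 0.3600·16.8500] = 5.7226
Node d (S = 81): V_d = 1/1.06·[0.6400·16.8500 + 0.3600·37.1000] = 22.7736
Node 0 (S = 90): V_0 = 1/1.06·[0.6400·5.7226 + 0.3600·22.7736] = 11.1896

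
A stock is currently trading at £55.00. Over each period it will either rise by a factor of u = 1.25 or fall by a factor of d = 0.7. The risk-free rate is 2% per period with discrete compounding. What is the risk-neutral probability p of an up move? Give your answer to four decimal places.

Risk-neutral probability p = (1 + 0.02 − 0.7)/(1.25 − 0.7) = 0.3200/0.5500 = 0.5818

p = 0.5818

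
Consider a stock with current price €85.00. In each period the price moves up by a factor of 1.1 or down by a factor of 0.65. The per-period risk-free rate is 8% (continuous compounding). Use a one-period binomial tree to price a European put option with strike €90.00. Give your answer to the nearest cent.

Risk-neutral probability p = (e^0.08 − 0.65)/(1.1 − 0.65) = 0.4333/0.4500 = 0.9629
Terminal stock prices: S_u = 93.5, S_d = 55.25
Terminal payoffs (K − S): max(-3.5, 0) = 0, max(34.75, 0) = 34.75
Node 0 (S = 85): V_0 = e^(−0.08)·[0.9629·0.0000 + 0.0371·34.7500] = 1.1914

€1.19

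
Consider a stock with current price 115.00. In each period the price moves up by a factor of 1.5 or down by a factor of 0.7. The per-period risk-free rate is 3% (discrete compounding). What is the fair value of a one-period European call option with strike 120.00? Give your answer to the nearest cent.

Risk-neutral probability p = (1 + 0.03 − 0.7)/(1.5 − 0.7) = 0.3300/0.8000 = 0.4125
Terminal stock prices: S_u = 172.5, S_d = 80.5
Terminal payoffs (S − K): max(52.5, 0) = 52.5, max(-39.5, 0) = 0
Node 0 (S = 115): V_0 = 1/1.03·[0.4125·52.5000 + 0.5875·0.0000] = 21.0255

21.03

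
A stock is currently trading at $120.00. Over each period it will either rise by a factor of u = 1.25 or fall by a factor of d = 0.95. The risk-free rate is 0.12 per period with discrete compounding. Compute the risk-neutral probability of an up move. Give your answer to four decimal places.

p = 0.5667

Risk-neutral probability p = (1 + 0.12 − 0.95)/(1.25 − 0.95) = 0.1700/0.3000 = 0.5667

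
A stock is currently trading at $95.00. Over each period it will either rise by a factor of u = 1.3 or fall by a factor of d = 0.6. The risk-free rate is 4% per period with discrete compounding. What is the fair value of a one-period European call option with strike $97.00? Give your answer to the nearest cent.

$16.02

Risk-neutral probability p = (1 + 0.04 − 0.6)/(1.3 − 0.6) = 0.4400/0.7000 = 0.6286
Terminal stock prices: S_u = 123.5, S_d = 57
Terminal payoffs (S − K): max(26.5, 0) = 26.5, max(-40, 0) = 0
Node 0 (S = 95): V_0 = 1/1.04·[0.6286·26.5000 + 0.3714·0.0000] = 16.0165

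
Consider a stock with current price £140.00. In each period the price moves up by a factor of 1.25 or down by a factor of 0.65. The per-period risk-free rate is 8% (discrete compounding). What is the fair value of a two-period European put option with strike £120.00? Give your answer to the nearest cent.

£6.36

Risk-neutral probability p = (1 + 0.08 − 0.65)/(1.25 − 0.65) = 0.4300/0.6000 = 0.7167
Terminal stock prices: S_uu = 218.8, S_ud = 113.8, S_dd = 59.15
Terminal payoffs (K − S): max(-98.75, 0) = 0, max(6.25, 0) = 6.25, max(60.85, 0) = 60.85
Node u (S = 175): V_u = 1/1.08·[0.7167·0.0000 + 0.2833·6.2500] = 1.6397
Node d (S = 91): V_d = 1/1.08·[0.7167·6.2500 + 0.2833·60.8500] = 20.1111
Node 0 (S = 140): V_0 = 1/1.08·[0.7167·1.6397 + 0.2833·20.1111] = 6.3641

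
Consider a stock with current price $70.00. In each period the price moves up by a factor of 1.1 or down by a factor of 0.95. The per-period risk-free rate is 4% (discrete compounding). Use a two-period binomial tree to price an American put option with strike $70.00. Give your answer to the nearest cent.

Risk-neutral probability p = (1 + 0.04 − 0.95)/(1.1 − 0.95) = 0.0900/0.1500 = 0.6000
Terminal stock prices: S_uu = 84.7, S_ud = 73.15, S_dd = 63.17
Terminal payoffs (K − S): max(-14.7, 0) = 0, max(-3.15, 0) = 0, max(6.825, 0) = 6.825
Node u (S = 77): continuation = 1/1.04·[0.6000·0.0000 + 0.4000·0.0000] = 0.0000; exercise value = 0.0000 ≤ continuation, so V_u = 0.0000
Node d (S = 66.5): continuation = 1/1.04·[0.6000·0.0000 + 0.4000·6.8250] = 2.6250; exercise value = 3.5000 > continuation, so V_d = 3.5000 (exercise)
Node 0 (S = 70): continuation = 1/1.04·[0.6000·0.0000 + 0.4000·3.5000] = 1.3462; exercise value = 0.0000 ≤ continuation, so V_0 = 1.3462

$1.35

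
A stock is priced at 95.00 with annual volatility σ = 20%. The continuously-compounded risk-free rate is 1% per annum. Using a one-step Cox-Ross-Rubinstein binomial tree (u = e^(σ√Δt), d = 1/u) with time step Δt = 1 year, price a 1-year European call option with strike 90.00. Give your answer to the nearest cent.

12.25

CRR parameters: u = e^(σ√Δt) = e^(0.2·√1) = 1.2214, d = 1/u = 0.8187
Per-period rate: rΔt = 0.01·1 = 0.01, so R = e^0.01 = 1.0101
Risk-neutral probability p = (e^0.01 − 0.8187)/(1.2214 − 0.8187) = 0.1913/0.4027 = 0.4751
Terminal stock prices: S_u = 116, S_d = 77.78
Terminal payoffs (S − K): max(26.03, 0) = 26.03, max(-12.22, 0) = 0
Node 0 (S = 95): V_0 = e^(−0.01)·[0.4751·26.0333 + 0.5249·0.0000] = 12.2460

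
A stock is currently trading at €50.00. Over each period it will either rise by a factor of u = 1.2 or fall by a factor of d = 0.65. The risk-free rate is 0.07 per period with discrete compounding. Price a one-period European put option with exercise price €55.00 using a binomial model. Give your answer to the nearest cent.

€4.97

Risk-neutral probability p = (1 + 0.07 − 0.65)/(1.2 − 0.65) = 0.4200/0.5500 = 0.7636
Terminal stock prices: S_u = 60, S_d = 32.5
Terminal payoffs (K − S): max(-5, 0) = 0, max(22.5, 0) = 22.5
Node 0 (S = 50): V_0 = 1/1.07·[0.7636·0.0000 + 0.2364·22.5000] = 4.9703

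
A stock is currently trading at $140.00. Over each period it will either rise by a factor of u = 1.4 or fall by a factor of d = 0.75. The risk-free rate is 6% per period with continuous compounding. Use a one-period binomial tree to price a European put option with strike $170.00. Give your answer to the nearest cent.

$31.85

Risk-neutral probability p = (e^0.06 − 0.75)/(1.4 − 0.75) = 0.3118/0.6500 = 0.4797
Terminal stock prices: S_u = 196, S_d = 105
Terminal payoffs (K − S): max(-26, 0) = 0, max(65, 0) = 65
Node 0 (S = 140): V_0 = e^(−0.06)·[0.4797·0.0000 + 0.5203·65.0000] = 31.8470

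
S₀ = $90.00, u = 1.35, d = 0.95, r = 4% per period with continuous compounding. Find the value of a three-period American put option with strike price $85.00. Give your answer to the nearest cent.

$3.21

Risk-neutral probability p = (e^0.04 − 0.95)/(1.35 − 0.95) = 0.0908/0.4000 = 0.2270
Terminal stock prices: S_uuu = 221.4, S_uud = 155.8, S_udd = 109.7, S_ddd = 77.16
Terminal payoffs (K − S): max(-136.4, 0) = 0, max(-70.82, 0) = 0, max(-24.65, 0) = 0, max(7.836, 0) = 7.836
Node uu (S = 164): continuation = e^(−0.04)·[0.2270·0.0000 + 0.7730·0.0000] = 0.0000; exercise value = 0.0000 ≤ continuation, so V_uu = 0.0000
Node ud (S = 115.4): continuation = e^(−0.04)·[0.2270·0.0000 + 0.7730·0.0000] = 0.0000; exercise value = 0.0000 ≤ continuation, so V_ud = 0.0000
Node dd (S = 81.22): continuation = e^(−0.04)·[0.2270·0.0000 + 0.7730·7.8363] = 5.8197; exercise value = 3.7750 ≤ continuation, so V_dd = 5.8197
Node u (S = 121.5): continuation = e^(−0.04)·[0.2270·0.0000 + 0.7730·0.0000] = 0.0000; exercise value = 0.0000 ≤ continuation, so V_u = 0.0000
Node d (S = 85.5): continuation = e^(−0.04)·[0.2270·0.0000 + 0.7730·5.8197] = 4.3221; exercise value = 0.0000 ≤ continuation, so V_d = 4.3221
Node 0 (S = 90): continuation = e^(−0.04)·[0.2270·0.0000 + 0.7730·4.3221] = 3.2099; exercise value = 0.0000 ≤ continuation, so V_0 = 3.2099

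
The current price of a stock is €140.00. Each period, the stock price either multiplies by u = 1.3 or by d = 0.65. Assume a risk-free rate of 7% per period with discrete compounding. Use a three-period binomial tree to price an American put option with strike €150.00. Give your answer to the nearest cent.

€25.84

Risk-neutral probability p = (1 + 0.07 − 0.65)/(1.3 − 0.65) = 0.4200/0.6500 = 0.6462
Terminal stock prices: S_uuu = 307.6, S_uud = 153.8, S_udd = 76.9, S_ddd = 38.45
Terminal payoffs (K − S): max(-157.6, 0) = 0, max(-3.79, 0) = 0, max(73.1, 0) = 73.1, max(111.6, 0) = 111.6
Node uu (S = 236.6): continuation = 1/1.07·[0.6462·0.0000 + 0.3538·0.0000] = 0.0000; exercise value = 0.0000 ≤ continuation, so V_uu = 0.0000
Node ud (S = 118.3): continuation = 1/1.07·[0.6462·0.0000 + 0.3538·73.1050] = 24.1756; exercise value = 31.7000 > continuation, so V_ud = 31.7000 (exercise)
Node dd (S = 59.15): continuation = 1/1.07·[0.6462·73.1050 + 0.3538·111.5525] = 81.0369; exercise value = 90.8500 > continuation, so V_dd = 90.8500 (exercise)
Node u (S = 182): continuation = 1/1.07·[0.6462·0.0000 + 0.3538·31.7000] = 10.4831; exercise value = 0.0000 ≤ continuation, so V_u = 10.4831
Node d (S = 91): continuation = 1/1.07·[0.6462·31.7000 + 0.3538·90.8500] = 49.1869; exercise value = 59.0000 > continuation, so V_d = 59.0000 (exercise)
Node 0 (S = 140): continuation = 1/1.07·[0.6462·10.4831 + 0.3538·59.0000] = 25.8417; exercise value = 10.0000 ≤ continuation, so V_0 = 25.8417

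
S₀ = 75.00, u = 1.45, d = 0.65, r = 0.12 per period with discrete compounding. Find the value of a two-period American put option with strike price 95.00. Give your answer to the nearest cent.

Risk-neutral probability p = (1 + 0.12 − 0.65)/(1.45 − 0.65) = 0.4700/0.8000 = 0.5875
Terminal stock prices: S_uu = 157.7, S_ud = 70.69, S_dd = 31.69
Terminal payoffs (K − S): max(-62.69, 0) = 0, max(24.31, 0) = 24.31, max(63.31, 0) = 63.31
Node u (S = 108.8): continuation = 1/1.12·[0.5875·0.0000 + 0.4125·24.3125] = 8.9544; exercise value = 0.0000 ≤ continuation, so V_u = 8.9544
Node d (S = 48.75): continuation = 1/1.12·[0.5875·24.3125 + 0.4125·63.3125] = 36.0714; exercise value = 46.2500 > continuation, so V_d = 46.2500 (exercise)
Node 0 (S = 75): continuation = 1/1.12·[0.5875·8.9544 + 0.4125·46.2500] = 21.7311; exercise value = 20.0000 ≤ continuation, so V_0 = 21.7311

21.73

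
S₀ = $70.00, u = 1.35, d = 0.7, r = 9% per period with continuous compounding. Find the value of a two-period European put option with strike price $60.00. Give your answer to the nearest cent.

Risk-neutral probability p = (e^0.09 − 0.7)/(1.35 − 0.7) = 0.3942/0.6500 = 0.6064
Terminal stock prices: S_uu = 127.6, S_ud = 66.15, S_dd = 34.3
Terminal payoffs (K − S): max(-67.58, 0) = 0, max(-6.15, 0) = 0, max(25.7, 0) = 25.7
Node u (S = 94.5): V_u = e^(−0.09)·[0.6064·0.0000 + 0.3936·0.0000] = 0.0000
Node d (S = 49): V_d = e^(−0.09)·[0.6064·0.0000 + 0.3936·25.7000] = 9.2444
Node 0 (S = 70): V_0 = e^(−0.09)·[0.6064·0.0000 + 0.3936·9.2444] = 3.3252

$3.33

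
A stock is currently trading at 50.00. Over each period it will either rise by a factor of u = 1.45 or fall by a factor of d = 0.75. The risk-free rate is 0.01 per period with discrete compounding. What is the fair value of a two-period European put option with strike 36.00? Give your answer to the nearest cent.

3.05

Risk-neutral probability p = (1 + 0.01 − 0.75)/(1.45 − 0.75) = 0.2600/0.7000 = 0.3714
Terminal stock prices: S_uu = 105.1, S_ud = 54.38, S_dd = 28.12
Terminal payoffs (K − S): max(-69.12, 0) = 0, max(-18.38, 0) = 0, max(7.875, 0) = 7.875
Node u (S = 72.5): V_u = 1/1.01·[0.3714·0.0000 + 0.6286·0.0000] = 0.0000
Node d (S = 37.5): V_d = 1/1.01·[0.3714·0.0000 + 0.6286·7.8750] = 4.9010
Node 0 (S = 50): V_0 = 1/1.01·[0.3714·0.0000 + 0.6286·4.9010] = 3.0501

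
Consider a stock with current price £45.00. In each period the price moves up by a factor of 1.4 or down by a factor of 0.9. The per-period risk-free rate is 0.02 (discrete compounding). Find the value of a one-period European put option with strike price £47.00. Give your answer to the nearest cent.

£4.84

Risk-neutral probability p = (1 + 0.02 − 0.9)/(1.4 − 0.9) = 0.1200/0.5000 = 0.2400
Terminal stock prices: S_u = 63, S_d = 40.5
Terminal payoffs (K − S): max(-16, 0) = 0, max(6.5, 0) = 6.5
Node 0 (S = 45): V_0 = 1/1.02·[0.2400·0.0000 + 0.7600·6.5000] = 4.8431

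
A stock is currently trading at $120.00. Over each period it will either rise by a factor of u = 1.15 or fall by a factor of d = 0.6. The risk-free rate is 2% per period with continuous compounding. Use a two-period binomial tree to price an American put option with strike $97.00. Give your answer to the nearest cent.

Risk-neutral probability p = (e^0.02 − 0.6)/(1.15 − 0.6) = 0.4202/0.5500 = 0.7640
Terminal stock prices: S_uu = 158.7, S_ud = 82.8, S_dd = 43.2
Terminal payoffs (K − S): max(-61.7, 0) = 0, max(14.2, 0) = 14.2, max(53.8, 0) = 53.8
Node u (S = 138): continuation = e^(−0.02)·[0.7640·0.0000 + 0.2360·14.2000] = 3.2848; exercise value = 0.0000 ≤ continuation, so V_u = 3.2848
Node d (S = 72): continuation = e^(−0.02)·[0.7640·14.2000 + 0.2360·53.8000] = 23.0793; exercise value = 25.0000 > continuation, so V_d = 25.0000 (exercise)
Node 0 (S = 120): continuation = e^(−0.02)·[0.7640·3.2848 + 0.2360·25.0000] = 8.2430; exercise value = 0.0000 ≤ continuation, so V_0 = 8.2430

$8.24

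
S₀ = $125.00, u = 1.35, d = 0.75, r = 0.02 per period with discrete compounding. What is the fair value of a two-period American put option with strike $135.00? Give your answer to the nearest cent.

Risk-neutral probability p = (1 + 0.02 − 0.75)/(1.35 − 0.75) = 0.2700/0.6000 = 0.4500
Terminal stock prices: S_uu = 227.8, S_ud = 126.6, S_dd = 70.31
Terminal payoffs (K − S): max(-92.81, 0) = 0, max(8.438, 0) = 8.438, max(64.69, 0) = 64.69
Node u (S = 168.8): continuation = 1/1.02·[0.4500·0.0000 + 0.5500·8.4375] = 4.5496; exercise value = 0.0000 ≤ continuation, so V_u = 4.5496
Node d (S = 93.75): continuation = 1/1.02·[0.4500·8.4375 + 0.5500·64.6875] = 38.6029; exercise value = 41.2500 > continuation, so V_d = 41.2500 (exercise)
Node 0 (S = 125): continuation = 1/1.02·[0.4500·4.5496 + 0.5500·41.2500] = 24.2498; exercise value = 10.0000 ≤ continuation, so V_0 = 24.2498

$24.25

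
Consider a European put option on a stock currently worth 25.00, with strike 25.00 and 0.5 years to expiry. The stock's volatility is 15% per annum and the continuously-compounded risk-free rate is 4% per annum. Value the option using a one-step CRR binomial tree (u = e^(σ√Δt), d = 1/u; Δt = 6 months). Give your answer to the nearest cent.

1.06

CRR parameters: u = e^(σ√Δt) = e^(0.15·√0.5) = 1.1119, d = 1/u = 0.8994
Per-period rate: rΔt = 0.04·0.5 = 0.02, so R = e^0.02 = 1.0202
Risk-neutral probability p = (e^0.02 − 0.8994)/(1.1119 − 0.8994) = 0.1208/0.2125 = 0.5686
Terminal stock prices: S_u = 27.8, S_d = 22.48
Terminal payoffs (K − S): max(-2.797, 0) = 0, max(2.516, 0) = 2.516
Node 0 (S = 25): V_0 = e^(−0.02)·[0.5686·0.0000 + 0.4314·2.5159] = 1.0640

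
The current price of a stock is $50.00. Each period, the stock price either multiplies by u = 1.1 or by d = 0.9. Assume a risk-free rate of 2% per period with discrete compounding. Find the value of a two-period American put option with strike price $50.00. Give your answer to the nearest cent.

$2.08

Risk-neutral probability p = (1 + 0.02 − 0.9)/(1.1 − 0.9) = 0.1200/0.2000 = 0.6000
Terminal stock prices: S_uu = 60.5, S_ud = 49.5, S_dd = 40.5
Terminal payoffs (K − S): max(-10.5, 0) = 0, max(0.5, 0) = 0.5, max(9.5, 0) = 9.5
Node u (S = 55): continuation = 1/1.02·[0.6000·0.0000 + 0.4000·0.5000] = 0.1961; exercise value = 0.0000 ≤ continuation, so V_u = 0.1961
Node d (S = 45): continuation = 1/1.02·[0.6000·0.5000 + 0.4000·9.5000] = 4.0196; exercise value = 5.0000 > continuation, so V_d = 5.0000 (exercise)
Node 0 (S = 50): continuation = 1/1.02·[0.6000·0.1961 + 0.4000·5.0000] = 2.0761; exercise value = 0.0000 ≤ continuation, so V_0 = 2.0761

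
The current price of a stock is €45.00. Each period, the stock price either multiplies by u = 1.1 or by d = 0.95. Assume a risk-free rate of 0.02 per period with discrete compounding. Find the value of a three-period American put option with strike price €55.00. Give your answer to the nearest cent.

Risk-neutral probability p = (1 + 0.02 − 0.95)/(1.1 − 0.95) = 0.0700/0.1500 = 0.4667
Terminal stock prices: S_uuu = 59.9, S_uud = 51.73, S_udd = 44.67, S_ddd = 38.58
Terminal payoffs (K − S): max(-4.895, 0) = 0, max(3.272, 0) = 3.272, max(10.33, 0) = 10.33, max(16.42, 0) = 16.42
Node uu (S = 54.45): continuation = 1/1.02·[0.4667·0.0000 + 0.5333·3.2725] = 1.7111; exercise value = 0.5500 ≤ continuation, so V_uu = 1.7111
Node ud (S = 47.03): continuation = 1/1.02·[0.4667·3.2725 + 0.5333·10.3262] = 6.8966; exercise value = 7.9750 > continuation, so V_ud = 7.9750 (exercise)
Node dd (S = 40.61): continuation = 1/1.02·[0.4667·10.3262 + 0.5333·16.4181] = 13.3091; exercise value = 14.3875 > continuation, so V_dd = 14.3875 (exercise)
Node u (S = 49.5): continuation = 1/1.02·[0.4667·1.7111 + 0.5333·7.9750] = 4.9528; exercise value = 5.5000 > continuation, so V_u = 5.5000 (exercise)
Node d (S = 42.75): continuation = 1/1.02·[0.4667·7.9750 + 0.5333·14.3875] = 11.1716; exercise value = 12.2500 > continuation, so V_d = 12.2500 (exercise)
Node 0 (S = 45): continuation = 1/1.02·[0.4667·5.5000 + 0.5333·12.2500] = 8.9216; exercise value = 10.0000 > continuation, so V_0 = 10.0000 (exercise)

€10.00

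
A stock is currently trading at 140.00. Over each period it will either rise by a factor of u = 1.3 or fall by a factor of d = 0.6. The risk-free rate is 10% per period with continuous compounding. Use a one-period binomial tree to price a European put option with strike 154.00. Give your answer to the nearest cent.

17.63

Risk-neutral probability p = (e^0.1 − 0.6)/(1.3 − 0.6) = 0.5052/0.7000 = 0.7217
Terminal stock prices: S_u = 182, S_d = 84
Terminal payoffs (K − S): max(-28, 0) = 0, max(70, 0) = 70
Node 0 (S = 140): V_0 = e^(−0.1)·[0.7217·0.0000 + 0.2783·70.0000] = 17.6289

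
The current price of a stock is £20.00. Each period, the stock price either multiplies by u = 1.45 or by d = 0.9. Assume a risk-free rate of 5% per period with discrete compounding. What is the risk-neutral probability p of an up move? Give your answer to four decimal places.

Risk-neutral probability p = (1 + 0.05 − 0.9)/(1.45 − 0.9) = 0.1500/0.5500 = 0.2727

p = 0.2727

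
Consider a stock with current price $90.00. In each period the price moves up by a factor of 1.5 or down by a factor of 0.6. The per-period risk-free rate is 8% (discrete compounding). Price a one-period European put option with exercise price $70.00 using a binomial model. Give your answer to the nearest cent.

Risk-neutral probability p = (1 + 0.08 − 0.6)/(1.5 − 0.6) = 0.4800/0.9000 = 0.5333
Terminal stock prices: S_u = 135, S_d = 54
Terminal payoffs (K − S): max(-65, 0) = 0, max(16, 0) = 16
Node 0 (S = 90): V_0 = 1/1.08·[0.5333·0.0000 + 0.4667·16.0000] = 6.9136

$6.91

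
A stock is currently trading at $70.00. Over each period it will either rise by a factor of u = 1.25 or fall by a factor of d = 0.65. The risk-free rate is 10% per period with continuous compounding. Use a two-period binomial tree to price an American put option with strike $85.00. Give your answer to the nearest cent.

$15.00

Risk-neutral probability p = (e^0.1 − 0.65)/(1.25 − 0.65) = 0.4552/0.6000 = 0.7586
Terminal stock prices: S_uu = 109.4, S_ud = 56.88, S_dd = 29.58
Terminal payoffs (K − S): max(-24.38, 0) = 0, max(28.12, 0) = 28.12, max(55.42, 0) = 55.42
Node u (S = 87.5): continuation = e^(−0.1)·[0.7586·0.0000 + 0.2414·28.1250] = 6.1428; exercise value = 0.0000 ≤ continuation, so V_u = 6.1428
Node d (S = 45.5): continuation = e^(−0.1)·[0.7586·28.1250 + 0.2414·55.4250] = 31.4112; exercise value = 39.5000 > continuation, so V_d = 39.5000 (exercise)
Node 0 (S = 70): continuation = e^(−0.1)·[0.7586·6.1428 + 0.2414·39.5000] = 12.8438; exercise value = 15.0000 > continuation, so V_0 = 15.0000 (exercise)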